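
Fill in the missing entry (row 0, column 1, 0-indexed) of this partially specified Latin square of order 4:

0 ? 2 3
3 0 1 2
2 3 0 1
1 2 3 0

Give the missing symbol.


Row 0 contains symbols [0, 2, 3] — missing [1].
Column 1 contains symbols [0, 2, 3] — missing [1].
The missing symbol must appear in both missing sets; intersection = [1].
Therefore the hidden value is 1.

Missing value = 1.


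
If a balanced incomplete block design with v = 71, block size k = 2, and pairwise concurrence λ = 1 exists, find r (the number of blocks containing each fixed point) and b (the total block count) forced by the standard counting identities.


Any 2-(v, k, λ) BIBD satisfies two necessary conditions:
  (i)  Each point sits in r blocks, and counting incidences through any fixed point gives r(k − 1) = λ(v − 1), so r = λ(v − 1)/(k − 1).
  (ii) Total incidences bk = vr, so b = vr/k.
Step 1: r = λ(v − 1)/(k − 1) = 1·(71 − 1)/(2 − 1) = 1·70/1 = 70/1 = 70.
Step 2: b = vr/k = 71·70/2 = 4970/2 = 2485.
Check integrality: r = 70 ∈ Z ✓, b = 2485 ∈ Z ✓.
(These identities are necessary conditions: they determine r and b for any design with these parameters, but do not by themselves prove that one exists.)

r = 70, b = 2485.


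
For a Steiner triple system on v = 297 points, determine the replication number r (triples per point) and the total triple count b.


An STS(v) is a 2-(v, 3, 1) BIBD: block size k = 3, λ = 1.
Replication: r(k − 1) = λ(v − 1) ⇒ r·2 = 297 − 1 = 296 ⇒ r = 148.
Block count: bk = vr ⇒ b·3 = 297·148 = 43956 ⇒ b = 14652.
(Check via b = v(v − 1)/6 = 297·296/6 = 87912/6 = 14652.)

r = 148, b = 14652.


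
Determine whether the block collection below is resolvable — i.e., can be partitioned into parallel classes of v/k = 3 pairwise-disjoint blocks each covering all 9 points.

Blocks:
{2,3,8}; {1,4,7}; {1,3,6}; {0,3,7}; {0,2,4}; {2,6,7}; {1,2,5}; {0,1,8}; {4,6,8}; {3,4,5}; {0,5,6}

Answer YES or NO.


v = 9, block size k = 3, number of blocks = 11.
For resolvability, blocks must partition into parallel classes of size v/k = 3.
Total blocks must therefore be a multiple of 3: 11 = 3·3 + 2 ⇒ not divisible ✗.
Resolvable? NO.

NO


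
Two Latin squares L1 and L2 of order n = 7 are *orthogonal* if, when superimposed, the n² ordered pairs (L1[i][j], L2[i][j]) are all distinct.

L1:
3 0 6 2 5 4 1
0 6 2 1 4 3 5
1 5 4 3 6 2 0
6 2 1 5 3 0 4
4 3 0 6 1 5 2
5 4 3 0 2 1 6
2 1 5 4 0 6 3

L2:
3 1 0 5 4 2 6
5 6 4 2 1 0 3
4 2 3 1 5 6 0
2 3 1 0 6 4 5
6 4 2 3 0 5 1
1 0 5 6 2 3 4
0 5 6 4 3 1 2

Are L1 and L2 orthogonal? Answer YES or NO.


Form the n² = 49 superimposed pairs (L1[i][j], L2[i][j]), row by row (rows and columns indexed from 0):
row 0: (3,3) (0,1) (6,0) (2,5) (5,4) (4,2) (1,6)
row 1: (0,5) (6,6) (2,4) (1,2) (4,1) (3,0) (5,3)
row 2: (1,4) (5,2) (4,3) (3,1) (6,5) (2,6) (0,0)
row 3: (6,2) (2,3) (1,1) (5,0) (3,6) (0,4) (4,5)
row 4: (4,6) (3,4) (0,2) (6,3) (1,0) (5,5) (2,1)
row 5: (5,1) (4,0) (3,5) (0,6) (2,2) (1,3) (6,4)
row 6: (2,0) (1,5) (5,6) (4,4) (0,3) (6,1) (3,2)
Orthogonality requires all 49 pairs distinct.
Check by first coordinate: for each symbol s of L1, list the L2 entries in the n cells where L1 = s; they must all differ.
  L1 = 0: L2 entries (in reading order) 1, 5, 0, 4, 2, 6, 3 — all 7 distinct ✓
  L1 = 1: L2 entries (in reading order) 6, 2, 4, 1, 0, 3, 5 — all 7 distinct ✓
  L1 = 2: L2 entries (in reading order) 5, 4, 6, 3, 1, 2, 0 — all 7 distinct ✓
  L1 = 3: L2 entries (in reading order) 3, 0, 1, 6, 4, 5, 2 — all 7 distinct ✓
  L1 = 4: L2 entries (in reading order) 2, 1, 3, 5, 6, 0, 4 — all 7 distinct ✓
  L1 = 5: L2 entries (in reading order) 4, 3, 2, 0, 5, 1, 6 — all 7 distinct ✓
  L1 = 6: L2 entries (in reading order) 0, 6, 5, 2, 3, 4, 1 — all 7 distinct ✓
Every symbol of L1 meets every symbol of L2 exactly once, so all 49 pairs are distinct (49 of 49).
Conclusion: YES.

YES


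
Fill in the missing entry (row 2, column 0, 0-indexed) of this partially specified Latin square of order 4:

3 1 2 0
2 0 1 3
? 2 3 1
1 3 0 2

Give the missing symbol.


Row 2 contains symbols [1, 2, 3] — missing [0].
Column 0 contains symbols [1, 2, 3] — missing [0].
The missing symbol must appear in both missing sets; intersection = [0].
Therefore the hidden value is 0.

Missing value = 0.


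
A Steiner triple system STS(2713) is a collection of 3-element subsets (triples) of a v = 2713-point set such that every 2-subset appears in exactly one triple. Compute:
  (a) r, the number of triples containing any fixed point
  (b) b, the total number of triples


An STS(v) is a 2-(v, 3, 1) BIBD: block size k = 3, λ = 1.
Replication: r(k − 1) = λ(v − 1) ⇒ r·2 = 2713 − 1 = 2712 ⇒ r = 1356.
Block count: bk = vr ⇒ b·3 = 2713·1356 = 3678828 ⇒ b = 1226276.
(Check via b = v(v − 1)/6 = 2713·2712/6 = 7357656/6 = 1226276.)

r = 1356, b = 1226276.


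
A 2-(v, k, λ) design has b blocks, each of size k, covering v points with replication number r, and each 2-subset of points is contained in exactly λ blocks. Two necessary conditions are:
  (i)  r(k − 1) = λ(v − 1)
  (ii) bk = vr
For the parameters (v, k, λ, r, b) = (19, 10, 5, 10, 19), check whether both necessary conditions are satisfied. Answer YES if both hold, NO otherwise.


Condition (i): r(k − 1) = 10·9 = 90; λ(v − 1) = 5·18 = 90. Match? YES.
Condition (ii): bk = 19·10 = 190; vr = 19·10 = 190. Match? YES.
Both conditions hold? YES.

YES


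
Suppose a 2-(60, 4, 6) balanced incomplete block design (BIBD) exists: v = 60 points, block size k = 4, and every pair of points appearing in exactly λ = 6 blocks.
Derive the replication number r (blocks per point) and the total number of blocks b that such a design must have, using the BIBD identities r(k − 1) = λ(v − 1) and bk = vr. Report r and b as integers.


Any 2-(v, k, λ) BIBD satisfies two necessary conditions:
  (i)  Each point sits in r blocks, and counting incidences through any fixed point gives r(k − 1) = λ(v − 1), so r = λ(v − 1)/(k − 1).
  (ii) Total incidences bk = vr, so b = vr/k.
Step 1: r = λ(v − 1)/(k − 1) = 6·(60 − 1)/(4 − 1) = 6·59/3 = 354/3 = 118.
Step 2: b = vr/k = 60·118/4 = 7080/4 = 1770.
Check integrality: r = 118 ∈ Z ✓, b = 1770 ∈ Z ✓.
(These identities are necessary conditions: they determine r and b for any design with these parameters, but do not by themselves prove that one exists.)

r = 118, b = 1770.


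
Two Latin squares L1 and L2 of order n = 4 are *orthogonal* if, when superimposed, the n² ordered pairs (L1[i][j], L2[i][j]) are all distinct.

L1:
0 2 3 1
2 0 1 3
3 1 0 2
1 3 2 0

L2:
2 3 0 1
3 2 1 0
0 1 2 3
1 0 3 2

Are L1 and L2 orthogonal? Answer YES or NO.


Form the n² = 16 superimposed pairs (L1[i][j], L2[i][j]), row by row (rows and columns indexed from 0):
row 0: (0,2) (2,3) (3,0) (1,1)
row 1: (2,3) (0,2) (1,1) (3,0)
row 2: (3,0) (1,1) (0,2) (2,3)
row 3: (1,1) (3,0) (2,3) (0,2)
Orthogonality requires all 16 pairs distinct.
But the pair (2,3) repeats: cell (0,1) has L1 = 2, L2 = 3, and cell (1,0) has L1 = 2, L2 = 3.
A repeated pair means some other pair never occurs (only 4 distinct pairs out of 16), so the squares are not orthogonal.
Conclusion: NO.

NO


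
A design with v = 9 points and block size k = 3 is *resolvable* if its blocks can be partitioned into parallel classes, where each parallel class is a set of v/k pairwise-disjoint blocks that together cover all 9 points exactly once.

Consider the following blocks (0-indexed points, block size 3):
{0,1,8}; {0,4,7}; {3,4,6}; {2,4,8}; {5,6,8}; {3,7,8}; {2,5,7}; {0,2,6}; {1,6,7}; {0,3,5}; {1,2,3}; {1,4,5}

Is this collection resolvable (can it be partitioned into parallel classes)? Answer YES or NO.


v = 9, block size k = 3, number of blocks = 12.
For resolvability, blocks must partition into parallel classes of size v/k = 3.
Total blocks must therefore be a multiple of 3: 12 = 3·4 + 0 ⇒ divisible ✓.
Greedy packing gives 4 candidate class(es). Each should be a full parallel class (size 3, covers all 9 points).
  Class 1 (3 blocks): {0,1,8}; {3,4,6}; {2,5,7}. Points covered: [0, 1, 2, 3, 4, 5, 6, 7, 8].
  Class 2 (3 blocks): {0,4,7}; {5,6,8}; {1,2,3}. Points covered: [0, 1, 2, 3, 4, 5, 6, 7, 8].
  Class 3 (3 blocks): {2,4,8}; {1,6,7}; {0,3,5}. Points covered: [0, 1, 2, 3, 4, 5, 6, 7, 8].
  Class 4 (3 blocks): {3,7,8}; {0,2,6}; {1,4,5}. Points covered: [0, 1, 2, 3, 4, 5, 6, 7, 8].
All classes full (size 3)? YES. All classes cover every point? YES.
Resolvable? YES.

YES


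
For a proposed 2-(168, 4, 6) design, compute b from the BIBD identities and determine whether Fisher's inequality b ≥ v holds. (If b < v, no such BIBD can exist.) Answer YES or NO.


r = λ(v − 1)/(k − 1) = 6·167/3 = 334.
b = vr/k = 168·334/4 = 14028.
Fisher's inequality: b ≥ v ⇔ 14028 ≥ 168? YES.

YES


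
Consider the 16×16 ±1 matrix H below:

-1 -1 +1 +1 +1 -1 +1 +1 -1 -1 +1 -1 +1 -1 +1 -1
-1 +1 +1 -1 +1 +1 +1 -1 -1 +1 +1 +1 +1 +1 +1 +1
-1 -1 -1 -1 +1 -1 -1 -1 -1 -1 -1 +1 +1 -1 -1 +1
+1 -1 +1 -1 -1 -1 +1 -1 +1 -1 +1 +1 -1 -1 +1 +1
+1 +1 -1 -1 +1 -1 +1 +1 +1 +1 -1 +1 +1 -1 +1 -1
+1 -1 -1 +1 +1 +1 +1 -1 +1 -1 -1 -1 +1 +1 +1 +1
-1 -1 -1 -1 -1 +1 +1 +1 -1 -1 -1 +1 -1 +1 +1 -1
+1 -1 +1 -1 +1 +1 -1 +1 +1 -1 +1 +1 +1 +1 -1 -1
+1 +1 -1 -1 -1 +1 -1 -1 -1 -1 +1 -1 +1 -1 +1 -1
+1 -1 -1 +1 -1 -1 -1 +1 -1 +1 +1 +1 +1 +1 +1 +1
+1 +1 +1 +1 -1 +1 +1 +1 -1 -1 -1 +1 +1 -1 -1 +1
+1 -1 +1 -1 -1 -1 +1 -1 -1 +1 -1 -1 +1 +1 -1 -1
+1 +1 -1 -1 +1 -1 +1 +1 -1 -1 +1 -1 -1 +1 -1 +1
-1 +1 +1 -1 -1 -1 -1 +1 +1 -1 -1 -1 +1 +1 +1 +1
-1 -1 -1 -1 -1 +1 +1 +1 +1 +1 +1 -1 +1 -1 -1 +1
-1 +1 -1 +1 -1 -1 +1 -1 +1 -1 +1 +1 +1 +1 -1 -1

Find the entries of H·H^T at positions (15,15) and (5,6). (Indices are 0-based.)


Row 5 of H: [1, -1, -1, 1, 1, 1, 1, -1, 1, -1, -1, -1, 1, 1, 1, 1].
Row 6 of H: [-1, -1, -1, -1, -1, 1, 1, 1, -1, -1, -1, 1, -1, 1, 1, -1].
Row 15 of H: [-1, 1, -1, 1, -1, -1, 1, -1, 1, -1, 1, 1, 1, 1, -1, -1].
(H·H^T)[15][15] = Σ_j H[15][j]·H[15][j] = (-1)² + (1)² + (-1)² + (1)² + (-1)² + (-1)² + (1)² + (-1)² + (1)² + (-1)² + (1)² + (1)² + (1)² + (1)² + (-1)² + (-1)² = 1 + 1 + 1 + 1 + 1 + 1 + 1 + 1 + 1 + 1 + 1 + 1 + 1 + 1 + 1 + 1 = 16.
(H·H^T)[5][6] = Σ_j H[5][j]·H[6][j] = (1)·(-1) + (-1)·(-1) + (-1)·(-1) + (1)·(-1) + (1)·(-1) + (1)·(1) + (1)·(1) + (-1)·(1) + (1)·(-1) + (-1)·(-1) + (-1)·(-1) + (-1)·(1) + (1)·(-1) + (1)·(1) + (1)·(1) + (1)·(-1) = -1 + 1 + 1 + -1 + -1 + 1 + 1 + -1 + -1 + 1 + 1 + -1 + -1 + 1 + 1 + -1 = 0.
So rows 5 and 6 are orthogonal; the diagonal entry equals n = 16.

(15,15) entry = 16; (5,6) entry = 0.


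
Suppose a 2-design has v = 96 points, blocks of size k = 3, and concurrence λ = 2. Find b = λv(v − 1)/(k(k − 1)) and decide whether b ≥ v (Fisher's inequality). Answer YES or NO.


b = λv(v − 1)/(k(k − 1)) = 2·96·95/(3·2) = 18240/6 = 3040.
Compare with v = 96: b ≥ v, so Fisher's inequality holds.

YES


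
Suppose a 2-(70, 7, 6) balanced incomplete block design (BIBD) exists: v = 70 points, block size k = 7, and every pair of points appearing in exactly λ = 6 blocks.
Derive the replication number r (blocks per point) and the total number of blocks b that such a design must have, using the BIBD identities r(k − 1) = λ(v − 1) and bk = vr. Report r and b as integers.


Any 2-(v, k, λ) BIBD satisfies two necessary conditions:
  (i)  Each point sits in r blocks, and counting incidences through any fixed point gives r(k − 1) = λ(v − 1), so r = λ(v − 1)/(k − 1).
  (ii) Total incidences bk = vr, so b = vr/k.
Step 1: r = λ(v − 1)/(k − 1) = 6·(70 − 1)/(7 − 1) = 6·69/6 = 414/6 = 69.
Step 2: b = vr/k = 70·69/7 = 4830/7 = 690.
Check integrality: r = 69 ∈ Z ✓, b = 690 ∈ Z ✓.
(These identities are necessary conditions: they determine r and b for any design with these parameters, but do not by themselves prove that one exists.)

r = 69, b = 690.


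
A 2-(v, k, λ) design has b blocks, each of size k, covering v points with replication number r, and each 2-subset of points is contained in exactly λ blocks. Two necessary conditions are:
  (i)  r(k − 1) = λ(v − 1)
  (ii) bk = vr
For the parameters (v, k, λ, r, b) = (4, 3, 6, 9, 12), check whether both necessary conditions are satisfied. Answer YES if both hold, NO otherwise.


Condition (i): r(k − 1) = 9·2 = 18; λ(v − 1) = 6·3 = 18. Match? YES.
Condition (ii): bk = 12·3 = 36; vr = 4·9 = 36. Match? YES.
Both conditions hold? YES.

YES


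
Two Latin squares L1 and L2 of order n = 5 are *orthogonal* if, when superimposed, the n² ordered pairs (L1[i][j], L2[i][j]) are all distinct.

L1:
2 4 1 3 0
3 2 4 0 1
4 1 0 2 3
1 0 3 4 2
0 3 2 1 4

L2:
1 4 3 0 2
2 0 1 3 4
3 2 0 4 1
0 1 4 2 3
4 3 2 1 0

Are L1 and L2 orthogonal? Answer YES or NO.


Form the n² = 25 superimposed pairs (L1[i][j], L2[i][j]), row by row (rows and columns indexed from 0):
row 0: (2,1) (4,4) (1,3) (3,0) (0,2)
row 1: (3,2) (2,0) (4,1) (0,3) (1,4)
row 2: (4,3) (1,2) (0,0) (2,4) (3,1)
row 3: (1,0) (0,1) (3,4) (4,2) (2,3)
row 4: (0,4) (3,3) (2,2) (1,1) (4,0)
Orthogonality requires all 25 pairs distinct.
Check by first coordinate: for each symbol s of L1, list the L2 entries in the n cells where L1 = s; they must all differ.
  L1 = 0: L2 entries (in reading order) 2, 3, 0, 1, 4 — all 5 distinct ✓
  L1 = 1: L2 entries (in reading order) 3, 4, 2, 0, 1 — all 5 distinct ✓
  L1 = 2: L2 entries (in reading order) 1, 0, 4, 3, 2 — all 5 distinct ✓
  L1 = 3: L2 entries (in reading order) 0, 2, 1, 4, 3 — all 5 distinct ✓
  L1 = 4: L2 entries (in reading order) 4, 1, 3, 2, 0 — all 5 distinct ✓
Every symbol of L1 meets every symbol of L2 exactly once, so all 25 pairs are distinct (25 of 25).
Conclusion: YES.

YES


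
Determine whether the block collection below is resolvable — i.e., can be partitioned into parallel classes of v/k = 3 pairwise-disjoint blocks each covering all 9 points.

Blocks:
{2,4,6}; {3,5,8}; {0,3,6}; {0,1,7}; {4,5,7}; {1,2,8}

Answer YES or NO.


v = 9, block size k = 3, number of blocks = 6.
For resolvability, blocks must partition into parallel classes of size v/k = 3.
Total blocks must therefore be a multiple of 3: 6 = 3·2 + 0 ⇒ divisible ✓.
Greedy packing gives 2 candidate class(es). Each should be a full parallel class (size 3, covers all 9 points).
  Class 1 (3 blocks): {2,4,6}; {3,5,8}; {0,1,7}. Points covered: [0, 1, 2, 3, 4, 5, 6, 7, 8].
  Class 2 (3 blocks): {0,3,6}; {4,5,7}; {1,2,8}. Points covered: [0, 1, 2, 3, 4, 5, 6, 7, 8].
All classes full (size 3)? YES. All classes cover every point? YES.
Resolvable? YES.

YES


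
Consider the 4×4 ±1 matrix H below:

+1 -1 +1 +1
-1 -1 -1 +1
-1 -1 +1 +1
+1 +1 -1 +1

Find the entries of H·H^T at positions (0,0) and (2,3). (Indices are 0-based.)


Row 0 of H: [1, -1, 1, 1].
Row 2 of H: [-1, -1, 1, 1].
Row 3 of H: [1, 1, -1, 1].
(H·H^T)[0][0] = Σ_j H[0][j]·H[0][j] = (1)² + (-1)² + (1)² + (1)² = 1 + 1 + 1 + 1 = 4.
(H·H^T)[2][3] = Σ_j H[2][j]·H[3][j] = (-1)·(1) + (-1)·(1) + (1)·(-1) + (1)·(1) = -1 + -1 + -1 + 1 = -2.
Rows 2 and 3 are not orthogonal (dot product = -2 ≠ 0), so H is not a Hadamard matrix.

(0,0) entry = 4; (2,3) entry = -2.


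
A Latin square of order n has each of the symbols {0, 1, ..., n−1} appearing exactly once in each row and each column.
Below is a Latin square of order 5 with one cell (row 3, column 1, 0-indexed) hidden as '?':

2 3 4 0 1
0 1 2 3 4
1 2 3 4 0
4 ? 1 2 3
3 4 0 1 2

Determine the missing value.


Row 3 contains symbols [1, 2, 3, 4] — missing [0].
Column 1 contains symbols [1, 2, 3, 4] — missing [0].
The missing symbol must appear in both missing sets; intersection = [0].
Therefore the hidden value is 0.

Missing value = 0.


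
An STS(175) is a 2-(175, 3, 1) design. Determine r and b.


An STS(v) is a 2-(v, 3, 1) BIBD: block size k = 3, λ = 1.
Replication: r(k − 1) = λ(v − 1) ⇒ r·2 = 175 − 1 = 174 ⇒ r = 87.
Block count: bk = vr ⇒ b·3 = 175·87 = 15225 ⇒ b = 5075.

r = 87, b = 5075.


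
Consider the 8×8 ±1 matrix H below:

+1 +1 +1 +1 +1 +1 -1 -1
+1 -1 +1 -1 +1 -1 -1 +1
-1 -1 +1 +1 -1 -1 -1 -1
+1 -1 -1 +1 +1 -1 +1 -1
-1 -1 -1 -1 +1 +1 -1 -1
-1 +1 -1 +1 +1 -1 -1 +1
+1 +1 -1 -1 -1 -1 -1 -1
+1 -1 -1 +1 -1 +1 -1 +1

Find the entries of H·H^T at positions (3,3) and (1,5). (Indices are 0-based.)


Row 1 of H: [1, -1, 1, -1, 1, -1, -1, 1].
Row 3 of H: [1, -1, -1, 1, 1, -1, 1, -1].
Row 5 of H: [-1, 1, -1, 1, 1, -1, -1, 1].
(H·H^T)[3][3] = Σ_j H[3][j]·H[3][j] = (1)² + (-1)² + (-1)² + (1)² + (1)² + (-1)² + (1)² + (-1)² = 1 + 1 + 1 + 1 + 1 + 1 + 1 + 1 = 8.
(H·H^T)[1][5] = Σ_j H[1][j]·H[5][j] = (1)·(-1) + (-1)·(1) + (1)·(-1) + (-1)·(1) + (1)·(1) + (-1)·(-1) + (-1)·(-1) + (1)·(1) = -1 + -1 + -1 + -1 + 1 + 1 + 1 + 1 = 0.
So rows 1 and 5 are orthogonal; the diagonal entry equals n = 8.

(3,3) entry = 8; (1,5) entry = 0.


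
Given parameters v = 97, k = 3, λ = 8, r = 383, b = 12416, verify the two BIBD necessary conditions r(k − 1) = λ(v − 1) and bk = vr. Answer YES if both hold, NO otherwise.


Condition (i): r(k − 1) = 383·2 = 766; λ(v − 1) = 8·96 = 768. Match? NO.
Condition (ii): bk = 12416·3 = 37248; vr = 97·383 = 37151. Match? NO.
Both conditions hold? NO.

NO


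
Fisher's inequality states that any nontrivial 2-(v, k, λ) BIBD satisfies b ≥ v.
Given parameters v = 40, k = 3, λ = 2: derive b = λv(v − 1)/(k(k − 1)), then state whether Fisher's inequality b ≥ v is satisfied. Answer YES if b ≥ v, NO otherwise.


b = λv(v − 1)/(k(k − 1)) = 2·40·39/(3·2) = 3120/6 = 520.
Compare with v = 40: b ≥ v, so Fisher's inequality holds.

YES


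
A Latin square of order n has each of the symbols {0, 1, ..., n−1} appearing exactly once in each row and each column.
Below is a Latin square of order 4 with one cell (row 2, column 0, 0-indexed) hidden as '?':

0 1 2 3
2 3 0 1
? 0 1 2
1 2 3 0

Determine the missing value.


Row 2 contains symbols [0, 1, 2] — missing [3].
Column 0 contains symbols [0, 1, 2] — missing [3].
The missing symbol must appear in both missing sets; intersection = [3].
Therefore the hidden value is 3.

Missing value = 3.


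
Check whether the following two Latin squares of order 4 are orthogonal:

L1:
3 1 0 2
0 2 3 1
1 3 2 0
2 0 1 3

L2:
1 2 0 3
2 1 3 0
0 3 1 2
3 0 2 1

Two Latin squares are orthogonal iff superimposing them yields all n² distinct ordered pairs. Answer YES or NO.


Form the n² = 16 superimposed pairs (L1[i][j], L2[i][j]), row by row (rows and columns indexed from 0):
row 0: (3,1) (1,2) (0,0) (2,3)
row 1: (0,2) (2,1) (3,3) (1,0)
row 2: (1,0) (3,3) (2,1) (0,2)
row 3: (2,3) (0,0) (1,2) (3,1)
Orthogonality requires all 16 pairs distinct.
But the pair (1,0) repeats: cell (1,3) has L1 = 1, L2 = 0, and cell (2,0) has L1 = 1, L2 = 0.
A repeated pair means some other pair never occurs (only 8 distinct pairs out of 16), so the squares are not orthogonal.
Conclusion: NO.

NO


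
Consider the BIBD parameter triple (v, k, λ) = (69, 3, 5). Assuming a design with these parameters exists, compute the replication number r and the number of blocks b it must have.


Any 2-(v, k, λ) BIBD satisfies two necessary conditions:
  (i)  Each point sits in r blocks, and counting incidences through any fixed point gives r(k − 1) = λ(v − 1), so r = λ(v − 1)/(k − 1).
  (ii) Total incidences bk = vr, so b = vr/k.
Step 1: r = λ(v − 1)/(k − 1) = 5·(69 − 1)/(3 − 1) = 5·68/2 = 340/2 = 170.
Step 2: b = vr/k = 69·170/3 = 11730/3 = 3910.
Check integrality: r = 170 ∈ Z ✓, b = 3910 ∈ Z ✓.
(These identities are necessary conditions: they determine r and b for any design with these parameters, but do not by themselves prove that one exists.)

r = 170, b = 3910.


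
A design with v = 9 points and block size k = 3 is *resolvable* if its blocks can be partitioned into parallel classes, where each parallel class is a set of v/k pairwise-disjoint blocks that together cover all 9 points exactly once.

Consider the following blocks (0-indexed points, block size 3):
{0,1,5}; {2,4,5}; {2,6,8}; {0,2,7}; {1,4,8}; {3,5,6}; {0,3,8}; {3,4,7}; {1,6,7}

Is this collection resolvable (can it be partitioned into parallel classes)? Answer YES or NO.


v = 9, block size k = 3, number of blocks = 9.
For resolvability, blocks must partition into parallel classes of size v/k = 3.
Total blocks must therefore be a multiple of 3: 9 = 3·3 + 0 ⇒ divisible ✓.
Greedy packing gives 3 candidate class(es). Each should be a full parallel class (size 3, covers all 9 points).
  Class 1 (3 blocks): {0,1,5}; {2,6,8}; {3,4,7}. Points covered: [0, 1, 2, 3, 4, 5, 6, 7, 8].
  Class 2 (3 blocks): {2,4,5}; {0,3,8}; {1,6,7}. Points covered: [0, 1, 2, 3, 4, 5, 6, 7, 8].
  Class 3 (3 blocks): {0,2,7}; {1,4,8}; {3,5,6}. Points covered: [0, 1, 2, 3, 4, 5, 6, 7, 8].
All classes full (size 3)? YES. All classes cover every point? YES.
Resolvable? YES.

YES


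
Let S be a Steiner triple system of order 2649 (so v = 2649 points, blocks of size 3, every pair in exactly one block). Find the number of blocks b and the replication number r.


An STS(v) is a 2-(v, 3, 1) BIBD: block size k = 3, λ = 1.
Replication: r(k − 1) = λ(v − 1) ⇒ r·2 = 2649 − 1 = 2648 ⇒ r = 1324.
Block count: b = v(v − 1)/6 = 2649·2648/6 = 7014552/6 = 1169092.
(Check via bk = vr: 1169092·3 = 3507276 = 2649·1324 = 3507276 ✓.)

r = 1324, b = 1169092.


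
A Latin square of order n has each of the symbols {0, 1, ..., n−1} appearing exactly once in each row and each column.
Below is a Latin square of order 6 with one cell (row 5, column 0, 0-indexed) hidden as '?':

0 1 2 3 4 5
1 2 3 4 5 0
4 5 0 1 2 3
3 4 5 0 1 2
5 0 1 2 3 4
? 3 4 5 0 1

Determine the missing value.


Row 5 contains symbols [0, 1, 3, 4, 5] — missing [2].
Column 0 contains symbols [0, 1, 3, 4, 5] — missing [2].
The missing symbol must appear in both missing sets; intersection = [2].
Therefore the hidden value is 2.

Missing value = 2.


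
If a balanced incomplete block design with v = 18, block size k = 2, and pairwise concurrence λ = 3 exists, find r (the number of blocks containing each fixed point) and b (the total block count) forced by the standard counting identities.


Any 2-(v, k, λ) BIBD satisfies two necessary conditions:
  (i)  Each point sits in r blocks, and counting incidences through any fixed point gives r(k − 1) = λ(v − 1), so r = λ(v − 1)/(k − 1).
  (ii) Total incidences bk = vr, so b = vr/k.
Step 1: r = λ(v − 1)/(k − 1) = 3·(18 − 1)/(2 − 1) = 3·17/1 = 51/1 = 51.
Step 2: b = vr/k = 18·51/2 = 918/2 = 459.
Check integrality: r = 51 ∈ Z ✓, b = 459 ∈ Z ✓.
(These identities are necessary conditions: they determine r and b for any design with these parameters, but do not by themselves prove that one exists.)

r = 51, b = 459.


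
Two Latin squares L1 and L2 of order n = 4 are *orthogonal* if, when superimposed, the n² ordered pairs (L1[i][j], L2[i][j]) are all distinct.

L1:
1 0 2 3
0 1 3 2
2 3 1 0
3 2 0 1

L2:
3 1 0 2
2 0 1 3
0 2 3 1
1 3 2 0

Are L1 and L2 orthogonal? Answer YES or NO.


Form the n² = 16 superimposed pairs (L1[i][j], L2[i][j]), row by row (rows and columns indexed from 0):
row 0: (1,3) (0,1) (2,0) (3,2)
row 1: (0,2) (1,0) (3,1) (2,3)
row 2: (2,0) (3,2) (1,3) (0,1)
row 3: (3,1) (2,3) (0,2) (1,0)
Orthogonality requires all 16 pairs distinct.
But the pair (2,0) repeats: cell (0,2) has L1 = 2, L2 = 0, and cell (2,0) has L1 = 2, L2 = 0.
A repeated pair means some other pair never occurs (only 8 distinct pairs out of 16), so the squares are not orthogonal.
Conclusion: NO.

NO


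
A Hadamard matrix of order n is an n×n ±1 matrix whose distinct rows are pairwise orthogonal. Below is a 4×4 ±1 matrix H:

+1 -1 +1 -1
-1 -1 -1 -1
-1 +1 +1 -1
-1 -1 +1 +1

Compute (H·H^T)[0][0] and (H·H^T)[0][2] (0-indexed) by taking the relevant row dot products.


Row 0 of H: [1, -1, 1, -1].
Row 2 of H: [-1, 1, 1, -1].
(H·H^T)[0][0] = Σ_j H[0][j]·H[0][j] = (1)² + (-1)² + (1)² + (-1)² = 1 + 1 + 1 + 1 = 4.
(H·H^T)[0][2] = Σ_j H[0][j]·H[2][j] = (1)·(-1) + (-1)·(1) + (1)·(1) + (-1)·(-1) = -1 + -1 + 1 + 1 = 0.
So rows 0 and 2 are orthogonal; the diagonal entry equals n = 4.

(0,0) entry = 4; (0,2) entry = 0.


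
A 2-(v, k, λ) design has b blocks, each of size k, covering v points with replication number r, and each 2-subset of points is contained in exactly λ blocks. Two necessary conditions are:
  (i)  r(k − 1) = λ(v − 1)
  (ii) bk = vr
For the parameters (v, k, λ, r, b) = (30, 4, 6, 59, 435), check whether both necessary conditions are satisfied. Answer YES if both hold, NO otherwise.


Condition (i): r(k − 1) = 59·3 = 177; λ(v − 1) = 6·29 = 174. Match? NO.
Condition (ii): bk = 435·4 = 1740; vr = 30·59 = 1770. Match? NO.
Both conditions hold? NO.

NO


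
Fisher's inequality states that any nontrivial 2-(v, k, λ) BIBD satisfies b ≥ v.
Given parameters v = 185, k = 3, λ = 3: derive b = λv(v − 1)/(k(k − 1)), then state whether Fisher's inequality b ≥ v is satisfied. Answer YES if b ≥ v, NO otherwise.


b = λv(v − 1)/(k(k − 1)) = 3·185·184/(3·2) = 102120/6 = 17020.
Compare with v = 185: b ≥ v, so Fisher's inequality holds.

YES


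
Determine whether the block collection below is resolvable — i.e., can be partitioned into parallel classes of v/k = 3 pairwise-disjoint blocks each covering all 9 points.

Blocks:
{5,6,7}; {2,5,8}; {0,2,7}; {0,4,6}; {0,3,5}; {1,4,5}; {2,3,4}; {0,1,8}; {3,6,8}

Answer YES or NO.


v = 9, block size k = 3, number of blocks = 9.
For resolvability, blocks must partition into parallel classes of size v/k = 3.
Total blocks must therefore be a multiple of 3: 9 = 3·3 + 0 ⇒ divisible ✓.
Consider block {2,5,8}. The only other block(s) in the collection disjoint from it are {0,4,6} — just 1 block(s). Any parallel class containing {2,5,8} would need 2 other blocks each disjoint from it, so no parallel class of size 3 can contain {2,5,8}.
Since every block must belong to some parallel class in a resolution, the collection cannot be partitioned into parallel classes.
Resolvable? NO.

NO


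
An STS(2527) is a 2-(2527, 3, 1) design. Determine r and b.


An STS(v) is a 2-(v, 3, 1) BIBD: block size k = 3, λ = 1.
Replication: r(k − 1) = λ(v − 1) ⇒ r·2 = 2527 − 1 = 2526 ⇒ r = 1263.
Block count: b = v(v − 1)/6 = 2527·2526/6 = 6383202/6 = 1063867.
(Check via bk = vr: 1063867·3 = 3191601 = 2527·1263 = 3191601 ✓.)

r = 1263, b = 1063867.


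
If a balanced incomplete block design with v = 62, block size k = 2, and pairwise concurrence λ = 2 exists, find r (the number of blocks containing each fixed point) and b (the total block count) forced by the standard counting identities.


Any 2-(v, k, λ) BIBD satisfies two necessary conditions:
  (i)  Each point sits in r blocks, and counting incidences through any fixed point gives r(k − 1) = λ(v − 1), so r = λ(v − 1)/(k − 1).
  (ii) Total incidences bk = vr, so b = vr/k.
Step 1: r = λ(v − 1)/(k − 1) = 2·(62 − 1)/(2 − 1) = 2·61/1 = 122/1 = 122.
Step 2: b = vr/k = 62·122/2 = 7564/2 = 3782.
Check integrality: r = 122 ∈ Z ✓, b = 3782 ∈ Z ✓.
(These identities are necessary conditions: they determine r and b for any design with these parameters, but do not by themselves prove that one exists.)

r = 122, b = 3782.


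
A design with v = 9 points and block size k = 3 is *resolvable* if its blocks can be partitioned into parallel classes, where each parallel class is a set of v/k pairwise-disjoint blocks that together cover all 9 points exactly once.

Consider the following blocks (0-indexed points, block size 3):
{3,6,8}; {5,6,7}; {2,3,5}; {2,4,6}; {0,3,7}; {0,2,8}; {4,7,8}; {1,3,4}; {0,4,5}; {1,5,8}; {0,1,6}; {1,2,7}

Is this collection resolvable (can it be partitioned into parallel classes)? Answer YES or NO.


v = 9, block size k = 3, number of blocks = 12.
For resolvability, blocks must partition into parallel classes of size v/k = 3.
Total blocks must therefore be a multiple of 3: 12 = 3·4 + 0 ⇒ divisible ✓.
Greedy packing gives 4 candidate class(es). Each should be a full parallel class (size 3, covers all 9 points).
  Class 1 (3 blocks): {3,6,8}; {0,4,5}; {1,2,7}. Points covered: [0, 1, 2, 3, 4, 5, 6, 7, 8].
  Class 2 (3 blocks): {5,6,7}; {0,2,8}; {1,3,4}. Points covered: [0, 1, 2, 3, 4, 5, 6, 7, 8].
  Class 3 (3 blocks): {2,3,5}; {4,7,8}; {0,1,6}. Points covered: [0, 1, 2, 3, 4, 5, 6, 7, 8].
  Class 4 (3 blocks): {2,4,6}; {0,3,7}; {1,5,8}. Points covered: [0, 1, 2, 3, 4, 5, 6, 7, 8].
All classes full (size 3)? YES. All classes cover every point? YES.
Resolvable? YES.

YES


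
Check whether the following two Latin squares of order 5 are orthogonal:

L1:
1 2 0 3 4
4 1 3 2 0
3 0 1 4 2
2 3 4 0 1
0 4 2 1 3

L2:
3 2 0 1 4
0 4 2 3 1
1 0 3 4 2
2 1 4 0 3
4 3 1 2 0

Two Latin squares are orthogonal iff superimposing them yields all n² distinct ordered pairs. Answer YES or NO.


Form the n² = 25 superimposed pairs (L1[i][j], L2[i][j]), row by row (rows and columns indexed from 0):
row 0: (1,3) (2,2) (0,0) (3,1) (4,4)
row 1: (4,0) (1,4) (3,2) (2,3) (0,1)
row 2: (3,1) (0,0) (1,3) (4,4) (2,2)
row 3: (2,2) (3,1) (4,4) (0,0) (1,3)
row 4: (0,4) (4,3) (2,1) (1,2) (3,0)
Orthogonality requires all 25 pairs distinct.
But the pair (3,1) repeats: cell (0,3) has L1 = 3, L2 = 1, and cell (2,0) has L1 = 3, L2 = 1.
A repeated pair means some other pair never occurs (only 15 distinct pairs out of 25), so the squares are not orthogonal.
Conclusion: NO.

NO


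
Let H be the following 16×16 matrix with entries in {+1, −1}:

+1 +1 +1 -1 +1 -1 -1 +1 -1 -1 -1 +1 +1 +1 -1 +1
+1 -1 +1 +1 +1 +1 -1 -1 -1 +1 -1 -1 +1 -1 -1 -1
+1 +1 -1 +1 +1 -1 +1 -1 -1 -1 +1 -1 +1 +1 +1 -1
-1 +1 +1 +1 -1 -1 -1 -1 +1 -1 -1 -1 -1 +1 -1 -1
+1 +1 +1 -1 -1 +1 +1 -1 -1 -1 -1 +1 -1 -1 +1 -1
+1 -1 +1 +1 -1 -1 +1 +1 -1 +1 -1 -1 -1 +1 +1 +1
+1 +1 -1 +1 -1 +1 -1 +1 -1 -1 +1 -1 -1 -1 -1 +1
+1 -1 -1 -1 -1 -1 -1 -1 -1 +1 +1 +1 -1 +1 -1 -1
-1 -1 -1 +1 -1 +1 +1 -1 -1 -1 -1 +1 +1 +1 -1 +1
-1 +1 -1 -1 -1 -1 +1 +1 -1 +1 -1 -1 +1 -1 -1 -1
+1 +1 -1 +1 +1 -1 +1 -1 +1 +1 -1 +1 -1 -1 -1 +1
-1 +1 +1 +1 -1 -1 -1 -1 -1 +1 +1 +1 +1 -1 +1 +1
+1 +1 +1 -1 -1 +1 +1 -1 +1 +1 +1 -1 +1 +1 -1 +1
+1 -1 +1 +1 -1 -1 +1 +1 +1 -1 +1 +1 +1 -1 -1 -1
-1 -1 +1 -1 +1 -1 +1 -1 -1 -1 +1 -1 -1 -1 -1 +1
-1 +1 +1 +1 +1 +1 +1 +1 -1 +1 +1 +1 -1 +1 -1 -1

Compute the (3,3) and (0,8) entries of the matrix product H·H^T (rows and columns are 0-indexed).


Row 0 of H: [1, 1, 1, -1, 1, -1, -1, 1, -1, -1, -1, 1, 1, 1, -1, 1].
Row 3 of H: [-1, 1, 1, 1, -1, -1, -1, -1, 1, -1, -1, -1, -1, 1, -1, -1].
Row 8 of H: [-1, -1, -1, 1, -1, 1, 1, -1, -1, -1, -1, 1, 1, 1, -1, 1].
(H·H^T)[3][3] = Σ_j H[3][j]·H[3][j] = (-1)² + (1)² + (1)² + (1)² + (-1)² + (-1)² + (-1)² + (-1)² + (1)² + (-1)² + (-1)² + (-1)² + (-1)² + (1)² + (-1)² + (-1)² = 1 + 1 + 1 + 1 + 1 + 1 + 1 + 1 + 1 + 1 + 1 + 1 + 1 + 1 + 1 + 1 = 16.
(H·H^T)[0][8] = Σ_j H[0][j]·H[8][j] = (1)·(-1) + (1)·(-1) + (1)·(-1) + (-1)·(1) + (1)·(-1) + (-1)·(1) + (-1)·(1) + (1)·(-1) + (-1)·(-1) + (-1)·(-1) + (-1)·(-1) + (1)·(1) + (1)·(1) + (1)·(1) + (-1)·(-1) + (1)·(1) = -1 + -1 + -1 + -1 + -1 + -1 + -1 + -1 + 1 + 1 + 1 + 1 + 1 + 1 + 1 + 1 = 0.
So rows 0 and 8 are orthogonal; the diagonal entry equals n = 16.

(3,3) entry = 16; (0,8) entry = 0.


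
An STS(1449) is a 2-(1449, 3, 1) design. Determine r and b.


An STS(v) is a 2-(v, 3, 1) BIBD: block size k = 3, λ = 1.
Replication: r(k − 1) = λ(v − 1) ⇒ r·2 = 1449 − 1 = 1448 ⇒ r = 724.
Block count: bk = vr ⇒ b·3 = 1449·724 = 1049076 ⇒ b = 349692.
(Check via b = v(v − 1)/6 = 1449·1448/6 = 2098152/6 = 349692.)

r = 724, b = 349692.


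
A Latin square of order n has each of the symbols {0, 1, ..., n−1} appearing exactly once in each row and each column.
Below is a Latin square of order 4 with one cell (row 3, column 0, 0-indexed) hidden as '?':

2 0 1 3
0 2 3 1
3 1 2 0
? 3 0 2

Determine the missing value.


Row 3 contains symbols [0, 2, 3] — missing [1].
Column 0 contains symbols [0, 2, 3] — missing [1].
The missing symbol must appear in both missing sets; intersection = [1].
Therefore the hidden value is 1.

Missing value = 1.


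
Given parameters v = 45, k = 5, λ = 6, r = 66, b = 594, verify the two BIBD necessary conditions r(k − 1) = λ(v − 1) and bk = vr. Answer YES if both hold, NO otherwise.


Condition (i): r(k − 1) = 66·4 = 264; λ(v − 1) = 6·44 = 264. Match? YES.
Condition (ii): bk = 594·5 = 2970; vr = 45·66 = 2970. Match? YES.
Both conditions hold? YES.

YES


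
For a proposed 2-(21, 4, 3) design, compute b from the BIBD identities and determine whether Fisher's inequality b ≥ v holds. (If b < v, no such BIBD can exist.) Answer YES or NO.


b = λv(v − 1)/(k(k − 1)) = 3·21·20/(4·3) = 1260/12 = 105.
Compare with v = 21: b ≥ v, so Fisher's inequality holds.

YES


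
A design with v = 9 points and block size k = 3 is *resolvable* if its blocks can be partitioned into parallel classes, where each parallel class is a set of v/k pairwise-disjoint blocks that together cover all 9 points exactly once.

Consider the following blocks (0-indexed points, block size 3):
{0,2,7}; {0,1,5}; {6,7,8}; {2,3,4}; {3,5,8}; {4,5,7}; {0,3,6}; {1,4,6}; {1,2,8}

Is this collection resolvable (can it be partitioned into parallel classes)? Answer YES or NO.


v = 9, block size k = 3, number of blocks = 9.
For resolvability, blocks must partition into parallel classes of size v/k = 3.
Total blocks must therefore be a multiple of 3: 9 = 3·3 + 0 ⇒ divisible ✓.
Greedy packing gives 3 candidate class(es). Each should be a full parallel class (size 3, covers all 9 points).
  Class 1 (3 blocks): {0,2,7}; {3,5,8}; {1,4,6}. Points covered: [0, 1, 2, 3, 4, 5, 6, 7, 8].
  Class 2 (3 blocks): {0,1,5}; {6,7,8}; {2,3,4}. Points covered: [0, 1, 2, 3, 4, 5, 6, 7, 8].
  Class 3 (3 blocks): {4,5,7}; {0,3,6}; {1,2,8}. Points covered: [0, 1, 2, 3, 4, 5, 6, 7, 8].
All classes full (size 3)? YES. All classes cover every point? YES.
Resolvable? YES.

YES


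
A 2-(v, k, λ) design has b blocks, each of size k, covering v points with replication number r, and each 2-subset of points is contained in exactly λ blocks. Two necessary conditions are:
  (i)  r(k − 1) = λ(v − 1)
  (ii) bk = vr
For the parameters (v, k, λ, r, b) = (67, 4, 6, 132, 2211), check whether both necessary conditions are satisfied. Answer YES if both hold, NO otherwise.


Condition (i): r(k − 1) = 132·3 = 396; λ(v − 1) = 6·66 = 396. Match? YES.
Condition (ii): bk = 2211·4 = 8844; vr = 67·132 = 8844. Match? YES.
Both conditions hold? YES.

YES


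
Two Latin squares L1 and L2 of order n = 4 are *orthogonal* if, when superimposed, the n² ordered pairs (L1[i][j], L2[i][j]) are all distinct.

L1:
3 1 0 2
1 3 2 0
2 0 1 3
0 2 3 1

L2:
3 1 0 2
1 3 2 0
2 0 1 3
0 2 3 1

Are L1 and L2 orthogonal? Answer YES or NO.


Form the n² = 16 superimposed pairs (L1[i][j], L2[i][j]), row by row (rows and columns indexed from 0):
row 0: (3,3) (1,1) (0,0) (2,2)
row 1: (1,1) (3,3) (2,2) (0,0)
row 2: (2,2) (0,0) (1,1) (3,3)
row 3: (0,0) (2,2) (3,3) (1,1)
Orthogonality requires all 16 pairs distinct.
But the pair (1,1) repeats: cell (0,1) has L1 = 1, L2 = 1, and cell (1,0) has L1 = 1, L2 = 1.
A repeated pair means some other pair never occurs (only 4 distinct pairs out of 16), so the squares are not orthogonal.
Conclusion: NO.

NO


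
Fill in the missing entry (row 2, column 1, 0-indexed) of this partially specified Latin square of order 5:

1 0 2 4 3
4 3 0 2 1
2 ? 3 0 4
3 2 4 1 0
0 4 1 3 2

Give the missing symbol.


Row 2 contains symbols [0, 2, 3, 4] — missing [1].
Column 1 contains symbols [0, 2, 3, 4] — missing [1].
The missing symbol must appear in both missing sets; intersection = [1].
Therefore the hidden value is 1.

Missing value = 1.


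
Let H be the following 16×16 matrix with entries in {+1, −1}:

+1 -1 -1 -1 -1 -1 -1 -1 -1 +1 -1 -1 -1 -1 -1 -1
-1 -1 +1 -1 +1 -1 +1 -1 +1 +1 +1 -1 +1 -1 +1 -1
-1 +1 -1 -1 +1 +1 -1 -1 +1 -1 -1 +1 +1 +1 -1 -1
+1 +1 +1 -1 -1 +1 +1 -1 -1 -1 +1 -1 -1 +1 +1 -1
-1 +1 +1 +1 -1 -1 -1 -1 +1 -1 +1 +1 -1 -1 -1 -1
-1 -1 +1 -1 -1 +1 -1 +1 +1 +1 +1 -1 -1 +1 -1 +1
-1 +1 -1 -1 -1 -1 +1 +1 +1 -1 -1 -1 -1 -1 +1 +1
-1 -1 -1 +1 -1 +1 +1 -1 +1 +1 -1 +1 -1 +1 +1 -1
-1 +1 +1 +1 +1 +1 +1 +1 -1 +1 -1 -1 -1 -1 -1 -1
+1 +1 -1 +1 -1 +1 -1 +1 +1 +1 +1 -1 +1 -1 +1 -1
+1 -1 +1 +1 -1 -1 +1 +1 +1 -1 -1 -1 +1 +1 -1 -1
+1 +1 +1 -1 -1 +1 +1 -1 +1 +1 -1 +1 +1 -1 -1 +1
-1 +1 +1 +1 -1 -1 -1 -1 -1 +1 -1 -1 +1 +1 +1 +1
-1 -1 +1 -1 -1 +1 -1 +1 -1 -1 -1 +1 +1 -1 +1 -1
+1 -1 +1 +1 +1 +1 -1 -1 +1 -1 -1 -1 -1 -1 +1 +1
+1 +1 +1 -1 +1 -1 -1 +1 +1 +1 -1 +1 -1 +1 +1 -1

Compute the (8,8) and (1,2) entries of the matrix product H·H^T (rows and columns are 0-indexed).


Row 1 of H: [-1, -1, 1, -1, 1, -1, 1, -1, 1, 1, 1, -1, 1, -1, 1, -1].
Row 2 of H: [-1, 1, -1, -1, 1, 1, -1, -1, 1, -1, -1, 1, 1, 1, -1, -1].
Row 8 of H: [-1, 1, 1, 1, 1, 1, 1, 1, -1, 1, -1, -1, -1, -1, -1, -1].
(H·H^T)[8][8] = Σ_j H[8][j]·H[8][j] = (-1)² + (1)² + (1)² + (1)² + (1)² + (1)² + (1)² + (1)² + (-1)² + (1)² + (-1)² + (-1)² + (-1)² + (-1)² + (-1)² + (-1)² = 1 + 1 + 1 + 1 + 1 + 1 + 1 + 1 + 1 + 1 + 1 + 1 + 1 + 1 + 1 + 1 = 16.
(H·H^T)[1][2] = Σ_j H[1][j]·H[2][j] = (-1)·(-1) + (-1)·(1) + (1)·(-1) + (-1)·(-1) + (1)·(1) + (-1)·(1) + (1)·(-1) + (-1)·(-1) + (1)·(1) + (1)·(-1) + (1)·(-1) + (-1)·(1) + (1)·(1) + (-1)·(1) + (1)·(-1) + (-1)·(-1) = 1 + -1 + -1 + 1 + 1 + -1 + -1 + 1 + 1 + -1 + -1 + -1 + 1 + -1 + -1 + 1 = -2.
Rows 1 and 2 are not orthogonal (dot product = -2 ≠ 0), so H is not a Hadamard matrix.

(8,8) entry = 16; (1,2) entry = -2.


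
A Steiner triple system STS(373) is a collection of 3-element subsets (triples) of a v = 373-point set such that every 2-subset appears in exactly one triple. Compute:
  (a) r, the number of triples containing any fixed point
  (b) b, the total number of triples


An STS(v) is a 2-(v, 3, 1) BIBD: block size k = 3, λ = 1.
Replication: r(k − 1) = λ(v − 1) ⇒ r·2 = 373 − 1 = 372 ⇒ r = 186.
Block count: b = v(v − 1)/6 = 373·372/6 = 138756/6 = 23126.
(Check via bk = vr: 23126·3 = 69378 = 373·186 = 69378 ✓.)

r = 186, b = 23126.


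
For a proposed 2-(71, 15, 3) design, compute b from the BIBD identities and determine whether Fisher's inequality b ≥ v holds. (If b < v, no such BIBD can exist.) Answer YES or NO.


b = λv(v − 1)/(k(k − 1)) = 3·71·70/(15·14) = 14910/210 = 71.
Compare with v = 71: b ≥ v, so Fisher's inequality holds.

YES


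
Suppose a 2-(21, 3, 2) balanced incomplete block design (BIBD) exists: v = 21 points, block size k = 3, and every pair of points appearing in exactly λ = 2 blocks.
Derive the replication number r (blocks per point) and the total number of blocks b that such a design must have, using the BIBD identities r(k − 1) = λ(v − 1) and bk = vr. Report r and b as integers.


Any 2-(v, k, λ) BIBD satisfies two necessary conditions:
  (i)  Each point sits in r blocks, and counting incidences through any fixed point gives r(k − 1) = λ(v − 1), so r = λ(v − 1)/(k − 1).
  (ii) Total incidences bk = vr, so b = vr/k.
Step 1: r = λ(v − 1)/(k − 1) = 2·(21 − 1)/(3 − 1) = 2·20/2 = 40/2 = 20.
Step 2: b = vr/k = 21·20/3 = 420/3 = 140.
Check integrality: r = 20 ∈ Z ✓, b = 140 ∈ Z ✓.
(These identities are necessary conditions: they determine r and b for any design with these parameters, but do not by themselves prove that one exists.)

r = 20, b = 140.


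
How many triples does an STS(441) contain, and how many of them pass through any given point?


An STS(v) is a 2-(v, 3, 1) BIBD: block size k = 3, λ = 1.
Replication: r(k − 1) = λ(v − 1) ⇒ r·2 = 441 − 1 = 440 ⇒ r = 220.
Block count: bk = vr ⇒ b·3 = 441·220 = 97020 ⇒ b = 32340.
(Check via b = v(v − 1)/6 = 441·440/6 = 194040/6 = 32340.)

r = 220, b = 32340.


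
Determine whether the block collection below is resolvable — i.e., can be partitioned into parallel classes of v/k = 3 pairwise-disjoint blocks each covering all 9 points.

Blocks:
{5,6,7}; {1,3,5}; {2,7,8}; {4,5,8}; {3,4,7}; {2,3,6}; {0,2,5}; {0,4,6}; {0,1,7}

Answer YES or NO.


v = 9, block size k = 3, number of blocks = 9.
For resolvability, blocks must partition into parallel classes of size v/k = 3.
Total blocks must therefore be a multiple of 3: 9 = 3·3 + 0 ⇒ divisible ✓.
Consider block {5,6,7}. It intersects every other block in the collection, so no parallel class of size 3 can contain it.
Since every block must belong to some parallel class in a resolution, the collection cannot be partitioned into parallel classes.
Resolvable? NO.

NO
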